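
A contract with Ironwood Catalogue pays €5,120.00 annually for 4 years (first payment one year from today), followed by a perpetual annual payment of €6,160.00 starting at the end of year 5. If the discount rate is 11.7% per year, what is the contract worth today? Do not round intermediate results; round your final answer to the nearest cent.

€49470.67

PV of 4-year annuity: €5,120.00 × [1 − (1+0.117)^−4] / 0.117 = 15650.00017
Perpetuity value at year 4: €6,160.00 / 0.117 = 52649.57265
PV of perpetuity: 52649.57265 / (1+0.117)^4 = 33820.66619
Total PV = 15650.00017 + 33820.66619 = 49470.66636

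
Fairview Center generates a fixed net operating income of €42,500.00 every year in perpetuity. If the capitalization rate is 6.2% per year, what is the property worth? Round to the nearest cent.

€685483.87

Level perpetuity: PV = C / r = €42,500.00 / 0.062 = €685,483.87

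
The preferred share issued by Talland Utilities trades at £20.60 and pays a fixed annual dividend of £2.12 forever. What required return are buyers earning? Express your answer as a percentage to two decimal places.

10.29%

P = C/r ⇒ r = C/P = £2.12/£20.60 = 0.102913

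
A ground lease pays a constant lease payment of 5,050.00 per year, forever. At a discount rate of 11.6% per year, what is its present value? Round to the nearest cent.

43534.48

Level perpetuity: PV = C / r = 5,050.00 / 0.116 = 43,534.48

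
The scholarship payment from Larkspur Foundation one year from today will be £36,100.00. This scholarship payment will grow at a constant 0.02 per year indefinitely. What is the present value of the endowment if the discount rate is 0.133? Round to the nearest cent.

Growing perpetuity: P = D₁ / (r − g) = £36,100.0000 / (0.133 − 0.02) = £319,469.03

£319469.03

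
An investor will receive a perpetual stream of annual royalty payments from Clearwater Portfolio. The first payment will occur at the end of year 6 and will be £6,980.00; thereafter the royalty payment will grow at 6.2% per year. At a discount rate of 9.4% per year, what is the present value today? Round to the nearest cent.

Value at end of year 5: C₁ / (r − g) = £6,980.00 / (0.094 − 0.062) = £218,125.0000
Discount to today: PV = £218,125.0000 / (1 + 0.094)^5 = £218,125.0000 / 1.567064 = £139,193.46

£139193.46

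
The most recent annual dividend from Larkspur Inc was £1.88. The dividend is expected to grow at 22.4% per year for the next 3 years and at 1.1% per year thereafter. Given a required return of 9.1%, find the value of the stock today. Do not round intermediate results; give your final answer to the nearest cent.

£40.68

D_1 = 2.30112
D_2 = 2.81657
D_3 = 3.44748
Terminal value at year 3: TV = D_3×(1+g_2)/(r−g_2) = 3.48541/0.08 = 43.56756
P_0 = D_1/(1+r)^1 + D_2/(1+r)^2 + D_3/(1+r)^3 + TV/(1+r)^3
    = 2.10918 + 2.36631 + 2.65478 + 33.54973 = 40.68000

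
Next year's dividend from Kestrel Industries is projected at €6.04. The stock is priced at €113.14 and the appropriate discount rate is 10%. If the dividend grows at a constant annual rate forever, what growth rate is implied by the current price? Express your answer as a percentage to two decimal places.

4.66%

P = D₁/(r−g) ⇒ g = r − D₁/P = 0.1 − €6.04/€113.14 = 0.046615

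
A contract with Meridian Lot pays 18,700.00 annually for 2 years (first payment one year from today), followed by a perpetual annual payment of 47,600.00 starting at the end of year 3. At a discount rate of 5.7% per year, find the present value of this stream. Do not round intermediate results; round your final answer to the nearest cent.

PV of 2-year annuity: 18,700.00 × [1 − (1+0.057)^−2] / 0.057 = 34429.12010
Perpetuity value at year 2: 47,600.00 / 0.057 = 835087.71930
PV of perpetuity: 835087.71930 / (1+0.057)^2 = 747449.95905
Total PV = 34429.12010 + 747449.95905 = 781879.07915

781879.08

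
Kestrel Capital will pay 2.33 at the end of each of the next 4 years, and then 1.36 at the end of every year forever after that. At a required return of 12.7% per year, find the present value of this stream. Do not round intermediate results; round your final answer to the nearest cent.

PV of 4-year annuity: 2.33 × [1 − (1+0.127)^−4] / 0.127 = 6.97394
Perpetuity value at year 4: 1.36 / 0.127 = 10.70866
PV of perpetuity: 10.70866 / (1+0.127)^4 = 6.63803
Total PV = 6.97394 + 6.63803 = 13.61198

13.61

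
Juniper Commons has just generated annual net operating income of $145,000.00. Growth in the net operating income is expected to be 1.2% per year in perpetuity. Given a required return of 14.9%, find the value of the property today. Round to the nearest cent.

D₁ = D₀ × (1 + g) = $145,000.00 × 1.012 = $146,740.0000
Growing perpetuity: P = D₁ / (r − g) = $146,740.0000 / (0.149 − 0.012) = $1,071,094.89

$1071094.89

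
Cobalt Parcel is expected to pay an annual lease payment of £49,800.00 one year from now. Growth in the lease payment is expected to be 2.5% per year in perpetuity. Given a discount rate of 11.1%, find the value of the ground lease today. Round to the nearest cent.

£579069.77

Growing perpetuity: P = D₁ / (r − g) = £49,800.0000 / (0.111 − 0.025) = £579,069.77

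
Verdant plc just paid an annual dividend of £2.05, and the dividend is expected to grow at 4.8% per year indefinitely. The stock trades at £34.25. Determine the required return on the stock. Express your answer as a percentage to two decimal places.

11.07%

D₁ = £2.05 × 1.048 = £2.1484
P = D₁/(r − g) ⇒ r = D₁/P + g = £2.1484/£34.25 + 0.048 = 0.062727 + 0.048 = 0.110727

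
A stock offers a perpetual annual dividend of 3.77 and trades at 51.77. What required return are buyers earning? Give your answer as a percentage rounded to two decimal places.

P = C/r ⇒ r = C/P = 3.77/51.77 = 0.072822

7.28%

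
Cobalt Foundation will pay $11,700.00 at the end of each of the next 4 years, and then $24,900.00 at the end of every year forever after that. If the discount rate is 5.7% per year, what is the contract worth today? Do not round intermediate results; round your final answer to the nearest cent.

$390786.74

PV of 4-year annuity: $11,700.00 × [1 − (1+0.057)^−4] / 0.057 = 40821.79906
Perpetuity value at year 4: $24,900.00 / 0.057 = 436842.10526
PV of perpetuity: 436842.10526 / (1+0.057)^4 = 349964.94316
Total PV = 40821.79906 + 349964.94316 = 390786.74222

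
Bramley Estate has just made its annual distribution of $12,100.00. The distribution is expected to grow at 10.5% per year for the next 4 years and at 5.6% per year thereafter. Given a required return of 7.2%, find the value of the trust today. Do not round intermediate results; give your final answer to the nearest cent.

D_1 = 13370.50000
D_2 = 14774.40250
D_3 = 16325.71476
D_4 = 18039.91481
Terminal value at year 4: TV = D_4×(1+g_2)/(r−g_2) = 19050.15004/0.016 = 1190634.37763
P_0 = D_1/(1+r)^1 + D_2/(1+r)^2 + D_3/(1+r)^3 + D_4/(1+r)^4 + TV/(1+r)^4
    = 12472.48134 + 12856.42900 + 13252.19593 + 13660.14600 + 901569.63569 = 953810.88796

$953810.89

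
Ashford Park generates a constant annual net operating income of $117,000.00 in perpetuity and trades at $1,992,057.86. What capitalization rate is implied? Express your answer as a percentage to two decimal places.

5.87%

P = C/r ⇒ r = C/P = $117,000.00/$1,992,057.86 = 0.058733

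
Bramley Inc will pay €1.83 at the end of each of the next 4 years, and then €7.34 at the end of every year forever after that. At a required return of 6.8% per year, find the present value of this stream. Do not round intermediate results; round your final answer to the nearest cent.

€89.19

PV of 4-year annuity: €1.83 × [1 − (1+0.068)^−4] / 0.068 = 6.22669
Perpetuity value at year 4: €7.34 / 0.068 = 107.94118
PV of perpetuity: 107.94118 / (1+0.068)^4 = 82.96638
Total PV = 6.22669 + 82.96638 = 89.19307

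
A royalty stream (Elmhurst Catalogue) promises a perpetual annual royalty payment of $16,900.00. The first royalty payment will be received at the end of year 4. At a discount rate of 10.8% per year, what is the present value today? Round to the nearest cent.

$115038.62

Value at end of year 3: C / r = $16,900.00 / 0.108 = $156,481.4815
Discount to today: PV = $156,481.4815 / (1 + 0.108)^3 = $156,481.4815 / 1.360252 = $115,038.62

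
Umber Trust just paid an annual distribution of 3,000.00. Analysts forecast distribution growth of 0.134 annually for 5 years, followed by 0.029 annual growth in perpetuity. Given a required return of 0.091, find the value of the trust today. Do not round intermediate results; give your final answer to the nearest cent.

D_1 = 3402.00000
D_2 = 3857.86800
D_3 = 4374.82231
D_4 = 4961.04850
D_5 = 5625.82900
Terminal value at year 5: TV = D_5×(1+g_2)/(r−g_2) = 5788.97804/0.062 = 93370.61358
P_0 = D_1/(1+r)^1 + D_2/(1+r)^2 + D_3/(1+r)^3 + D_4/(1+r)^4 + D_5/(1+r)^5 + TV/(1+r)^5
    = 3118.24015 + 3241.14054 + 3368.88485 + 3501.66399 + 3639.67642 + 60406.88761 = 77276.49355

77276.49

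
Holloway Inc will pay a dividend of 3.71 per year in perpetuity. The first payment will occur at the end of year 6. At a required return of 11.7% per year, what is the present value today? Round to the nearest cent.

18.24

Value at end of year 5: C / r = 3.71 / 0.117 = 31.7094
Discount to today: PV = 31.7094 / (1 + 0.117)^5 = 31.7094 / 1.738865 = 18.24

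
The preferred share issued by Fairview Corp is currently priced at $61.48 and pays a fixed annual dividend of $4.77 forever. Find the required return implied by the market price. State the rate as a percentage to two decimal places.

7.76%

P = C/r ⇒ r = C/P = $4.77/$61.48 = 0.077586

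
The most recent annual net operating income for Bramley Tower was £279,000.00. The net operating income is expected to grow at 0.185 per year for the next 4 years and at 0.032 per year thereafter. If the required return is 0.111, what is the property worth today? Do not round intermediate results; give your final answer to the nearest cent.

£6031715.94

D_1 = 330615.00000
D_2 = 391778.77500
D_3 = 464257.84838
D_4 = 550145.55032
Terminal value at year 4: TV = D_4×(1+g_2)/(r−g_2) = 567750.20793/0.079 = 7186711.49284
P_0 = D_1/(1+r)^1 + D_2/(1+r)^2 + D_3/(1+r)^3 + D_4/(1+r)^4 + TV/(1+r)^4
    = 297583.25833 + 317404.28543 + 338545.52497 + 361094.91187 + 4717087.96263 = 6031715.94323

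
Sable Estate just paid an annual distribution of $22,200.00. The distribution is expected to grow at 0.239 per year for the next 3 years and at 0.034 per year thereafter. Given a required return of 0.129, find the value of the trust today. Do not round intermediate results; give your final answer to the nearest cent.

D_1 = 27505.80000
D_2 = 34079.68620
D_3 = 42224.73120
Terminal value at year 3: TV = D_3×(1+g_2)/(r−g_2) = 43660.37206/0.095 = 459582.86382
P_0 = D_1/(1+r)^1 + D_2/(1+r)^2 + D_3/(1+r)^3 + TV/(1+r)^3
    = 24362.97609 + 26736.69386 + 29341.68618 + 319361.08955 = 399802.44567

$399802.45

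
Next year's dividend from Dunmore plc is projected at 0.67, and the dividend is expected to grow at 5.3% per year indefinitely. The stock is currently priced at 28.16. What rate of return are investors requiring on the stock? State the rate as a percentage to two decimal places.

7.68%

P = D₁/(r − g) ⇒ r = D₁/P + g = 0.6700/28.16 + 0.053 = 0.023793 + 0.053 = 0.076793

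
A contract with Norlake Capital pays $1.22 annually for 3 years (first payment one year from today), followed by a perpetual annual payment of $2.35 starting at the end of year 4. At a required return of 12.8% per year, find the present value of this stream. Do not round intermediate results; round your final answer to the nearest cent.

PV of 3-year annuity: $1.22 × [1 − (1+0.128)^−3] / 0.128 = 2.89042
Perpetuity value at year 3: $2.35 / 0.128 = 18.35938
PV of perpetuity: 18.35938 / (1+0.128)^3 = 12.79177
Total PV = 2.89042 + 12.79177 = 15.68219

$15.68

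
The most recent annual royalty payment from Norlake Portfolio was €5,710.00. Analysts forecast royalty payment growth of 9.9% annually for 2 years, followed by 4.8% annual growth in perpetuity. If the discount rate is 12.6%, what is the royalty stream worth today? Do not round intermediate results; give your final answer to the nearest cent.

D_1 = 6275.29000
D_2 = 6896.54371
Terminal value at year 2: TV = D_2×(1+g_2)/(r−g_2) = 7227.57781/0.078 = 92661.25395
P_0 = D_1/(1+r)^1 + D_2/(1+r)^2 + TV/(1+r)^2
    = 5573.08171 + 5439.44653 + 73083.84570 = 84096.37394

€84096.37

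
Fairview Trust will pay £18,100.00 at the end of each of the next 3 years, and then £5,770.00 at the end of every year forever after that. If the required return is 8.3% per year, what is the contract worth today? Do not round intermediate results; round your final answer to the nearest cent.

£101122.45

PV of 3-year annuity: £18,100.00 × [1 − (1+0.083)^−3] / 0.083 = 46394.10440
Perpetuity value at year 3: £5,770.00 / 0.083 = 69518.07229
PV of perpetuity: 69518.07229 / (1+0.083)^3 = 54728.34950
Total PV = 46394.10440 + 54728.34950 = 101122.45391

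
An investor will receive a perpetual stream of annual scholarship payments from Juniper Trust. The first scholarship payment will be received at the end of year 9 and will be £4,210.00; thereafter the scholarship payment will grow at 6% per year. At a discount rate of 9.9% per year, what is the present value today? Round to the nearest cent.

£50726.62

Value at end of year 8: C₁ / (r − g) = £4,210.00 / (0.099 − 0.06) = £107,948.7179
Discount to today: PV = £107,948.7179 / (1 + 0.099)^8 = £107,948.7179 / 2.128049 = £50,726.62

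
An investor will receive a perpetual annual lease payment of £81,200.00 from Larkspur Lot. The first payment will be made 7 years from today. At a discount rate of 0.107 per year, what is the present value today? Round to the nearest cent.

£412369.49

Value at end of year 6: C / r = £81,200.00 / 0.107 = £758,878.5047
Discount to today: PV = £758,878.5047 / (1 + 0.107)^6 = £758,878.5047 / 1.840288 = £412,369.49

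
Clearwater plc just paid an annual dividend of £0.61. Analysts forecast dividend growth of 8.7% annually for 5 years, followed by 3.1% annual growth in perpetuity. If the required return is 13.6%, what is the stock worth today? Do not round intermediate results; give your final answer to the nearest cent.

£7.48

D_1 = 0.66307
D_2 = 0.72076
D_3 = 0.78346
D_4 = 0.85162
D_5 = 0.92572
Terminal value at year 5: TV = D_5×(1+g_2)/(r−g_2) = 0.95441/0.105 = 9.08964
P_0 = D_1/(1+r)^1 + D_2/(1+r)^2 + D_3/(1+r)^3 + D_4/(1+r)^4 + D_5/(1+r)^5 + TV/(1+r)^5
    = 0.58369 + 0.55851 + 0.53442 + 0.51137 + 0.48931 + 4.80458 = 7.48188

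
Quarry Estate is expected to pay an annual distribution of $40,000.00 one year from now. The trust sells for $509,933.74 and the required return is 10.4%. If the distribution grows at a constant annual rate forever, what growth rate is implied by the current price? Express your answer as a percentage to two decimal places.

2.56%

P = D₁/(r−g) ⇒ g = r − D₁/P = 0.104 − $40,000.00/$509,933.74 = 0.025558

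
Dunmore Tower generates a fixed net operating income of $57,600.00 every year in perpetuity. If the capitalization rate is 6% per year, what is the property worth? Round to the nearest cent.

$960000.00

Level perpetuity: PV = C / r = $57,600.00 / 0.06 = $960,000.00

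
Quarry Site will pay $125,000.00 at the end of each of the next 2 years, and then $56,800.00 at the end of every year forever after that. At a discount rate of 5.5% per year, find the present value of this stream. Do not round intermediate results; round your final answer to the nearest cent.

$1158646.28

PV of 2-year annuity: $125,000.00 × [1 − (1+0.055)^−2] / 0.055 = 230789.96429
Perpetuity value at year 2: $56,800.00 / 0.055 = 1032727.27273
PV of perpetuity: 1032727.27273 / (1+0.055)^2 = 927856.31296
Total PV = 230789.96429 + 927856.31296 = 1158646.27724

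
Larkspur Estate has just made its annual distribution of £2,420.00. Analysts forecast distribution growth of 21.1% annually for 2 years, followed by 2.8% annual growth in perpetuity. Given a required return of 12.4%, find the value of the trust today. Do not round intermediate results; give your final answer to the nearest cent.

D_1 = 2930.62000
D_2 = 3548.98082
Terminal value at year 2: TV = D_2×(1+g_2)/(r−g_2) = 3648.35228/0.096 = 38003.66961
P_0 = D_1/(1+r)^1 + D_2/(1+r)^2 + TV/(1+r)^2
    = 2607.31317 + 2809.12477 + 30081.04445 = 35497.48239

£35497.48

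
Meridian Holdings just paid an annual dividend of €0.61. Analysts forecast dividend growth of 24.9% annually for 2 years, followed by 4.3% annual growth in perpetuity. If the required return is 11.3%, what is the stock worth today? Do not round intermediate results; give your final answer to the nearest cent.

€12.90

D_1 = 0.76189
D_2 = 0.95160
Terminal value at year 2: TV = D_2×(1+g_2)/(r−g_2) = 0.99252/0.07 = 14.17885
P_0 = D_1/(1+r)^1 + D_2/(1+r)^2 + TV/(1+r)^2
    = 0.68454 + 0.76818 + 11.44592 = 12.89864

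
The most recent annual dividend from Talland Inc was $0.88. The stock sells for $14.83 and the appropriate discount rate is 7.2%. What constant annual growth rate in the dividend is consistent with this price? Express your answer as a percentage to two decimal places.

P = D₀(1+g)/(r−g) ⇒ P(r−g) = D₀(1+g) ⇒ g(P+D₀) = P·r − D₀
g = (P·r − D₀)/(P + D₀) = ($14.83×0.072 − $0.88) / ($14.83 + $0.88) = 0.011952

1.20%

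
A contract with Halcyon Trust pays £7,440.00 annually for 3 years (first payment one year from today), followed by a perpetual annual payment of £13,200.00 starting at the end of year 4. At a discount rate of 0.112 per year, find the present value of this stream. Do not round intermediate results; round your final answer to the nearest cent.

£103830.16

PV of 3-year annuity: £7,440.00 × [1 − (1+0.112)^−3] / 0.112 = 18118.18058
Perpetuity value at year 3: £13,200.00 / 0.112 = 117857.14286
PV of perpetuity: 117857.14286 / (1+0.112)^3 = 85711.98377
Total PV = 18118.18058 + 85711.98377 = 103830.16435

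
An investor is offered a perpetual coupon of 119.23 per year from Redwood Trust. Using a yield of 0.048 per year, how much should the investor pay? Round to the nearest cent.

Level perpetuity: PV = C / r = 119.23 / 0.048 = 2,483.96

2483.96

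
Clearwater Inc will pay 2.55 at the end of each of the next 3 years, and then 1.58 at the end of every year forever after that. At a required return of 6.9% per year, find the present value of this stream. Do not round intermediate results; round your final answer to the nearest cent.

25.45

PV of 3-year annuity: 2.55 × [1 − (1+0.069)^−3] / 0.069 = 6.70425
Perpetuity value at year 3: 1.58 / 0.069 = 22.89855
PV of perpetuity: 22.89855 / (1+0.069)^3 = 18.74454
Total PV = 6.70425 + 18.74454 = 25.44880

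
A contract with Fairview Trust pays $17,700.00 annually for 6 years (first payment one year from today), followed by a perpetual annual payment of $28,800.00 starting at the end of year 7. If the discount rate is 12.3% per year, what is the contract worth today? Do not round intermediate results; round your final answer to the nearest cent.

$188894.86

PV of 6-year annuity: $17,700.00 × [1 − (1+0.123)^−6] / 0.123 = 72157.77315
Perpetuity value at year 6: $28,800.00 / 0.123 = 234146.34146
PV of perpetuity: 234146.34146 / (1+0.123)^6 = 116737.08346
Total PV = 72157.77315 + 116737.08346 = 188894.85661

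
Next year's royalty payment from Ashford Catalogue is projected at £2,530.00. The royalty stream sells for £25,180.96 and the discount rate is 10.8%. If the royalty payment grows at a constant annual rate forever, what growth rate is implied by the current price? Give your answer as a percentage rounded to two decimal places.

P = D₁/(r−g) ⇒ g = r − D₁/P = 0.108 − £2,530.00/£25,180.96 = 0.007527

0.75%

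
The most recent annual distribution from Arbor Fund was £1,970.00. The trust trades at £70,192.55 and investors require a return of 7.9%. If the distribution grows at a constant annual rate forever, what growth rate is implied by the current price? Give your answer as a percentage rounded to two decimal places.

4.95%

P = D₀(1+g)/(r−g) ⇒ P(r−g) = D₀(1+g) ⇒ g(P+D₀) = P·r − D₀
g = (P·r − D₀)/(P + D₀) = (£70,192.55×0.079 − £1,970.00) / (£70,192.55 + £1,970.00) = 0.049544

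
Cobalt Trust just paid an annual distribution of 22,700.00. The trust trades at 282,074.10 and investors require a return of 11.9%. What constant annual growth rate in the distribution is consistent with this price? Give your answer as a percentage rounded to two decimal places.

3.57%

P = D₀(1+g)/(r−g) ⇒ P(r−g) = D₀(1+g) ⇒ g(P+D₀) = P·r − D₀
g = (P·r − D₀)/(P + D₀) = (282,074.10×0.119 − 22,700.00) / (282,074.10 + 22,700.00) = 0.035655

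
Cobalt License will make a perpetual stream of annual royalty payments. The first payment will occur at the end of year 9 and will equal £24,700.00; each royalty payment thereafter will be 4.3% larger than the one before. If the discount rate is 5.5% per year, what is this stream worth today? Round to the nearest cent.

£1341207.68

Value at end of year 8: C₁ / (r − g) = £24,700.00 / (0.055 − 0.043) = £2,058,333.3333
Discount to today: PV = £2,058,333.3333 / (1 + 0.055)^8 = £2,058,333.3333 / 1.534687 = £1,341,207.68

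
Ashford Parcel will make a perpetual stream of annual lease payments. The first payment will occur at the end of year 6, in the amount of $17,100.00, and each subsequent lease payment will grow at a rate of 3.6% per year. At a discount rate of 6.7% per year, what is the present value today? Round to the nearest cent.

$398852.50

Value at end of year 5: C₁ / (r − g) = $17,100.00 / (0.067 − 0.036) = $551,612.9032
Discount to today: PV = $551,612.9032 / (1 + 0.067)^5 = $551,612.9032 / 1.383000 = $398,852.50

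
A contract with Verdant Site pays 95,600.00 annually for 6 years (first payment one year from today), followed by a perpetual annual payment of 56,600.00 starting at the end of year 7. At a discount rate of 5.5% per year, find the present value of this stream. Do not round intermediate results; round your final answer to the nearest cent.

1223916.59

PV of 6-year annuity: 95,600.00 × [1 − (1+0.055)^−6] / 0.055 = 477572.69751
Perpetuity value at year 6: 56,600.00 / 0.055 = 1029090.90909
PV of perpetuity: 1029090.90909 / (1+0.055)^6 = 746343.89362
Total PV = 477572.69751 + 746343.89362 = 1223916.59113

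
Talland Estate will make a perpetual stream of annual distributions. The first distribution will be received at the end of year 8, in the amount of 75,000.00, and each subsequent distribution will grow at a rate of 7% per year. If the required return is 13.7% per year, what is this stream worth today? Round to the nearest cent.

Value at end of year 7: C₁ / (r − g) = 75,000.00 / (0.137 − 0.07) = 1,119,402.9851
Discount to today: PV = 1,119,402.9851 / (1 + 0.137)^7 = 1,119,402.9851 / 2.456537 = 455,683.40

455683.40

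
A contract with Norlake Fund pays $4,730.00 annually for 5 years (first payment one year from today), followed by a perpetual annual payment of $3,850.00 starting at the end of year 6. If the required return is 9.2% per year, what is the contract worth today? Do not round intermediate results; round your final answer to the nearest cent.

$45253.03

PV of 5-year annuity: $4,730.00 × [1 − (1+0.092)^−5] / 0.092 = 18302.97175
Perpetuity value at year 5: $3,850.00 / 0.092 = 41847.82609
PV of perpetuity: 41847.82609 / (1+0.092)^5 = 26950.05838
Total PV = 18302.97175 + 26950.05838 = 45253.03013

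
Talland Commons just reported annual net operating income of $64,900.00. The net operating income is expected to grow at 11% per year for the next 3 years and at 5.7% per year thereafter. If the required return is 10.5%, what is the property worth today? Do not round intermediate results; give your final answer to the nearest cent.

$1645107.57

D_1 = 72039.00000
D_2 = 79963.29000
D_3 = 88759.25190
Terminal value at year 3: TV = D_3×(1+g_2)/(r−g_2) = 93818.52926/0.048 = 1954552.69288
P_0 = D_1/(1+r)^1 + D_2/(1+r)^2 + D_3/(1+r)^3 + TV/(1+r)^3
    = 65193.66516 + 65488.65912 + 65784.98789 + 1448640.25422 = 1645107.56639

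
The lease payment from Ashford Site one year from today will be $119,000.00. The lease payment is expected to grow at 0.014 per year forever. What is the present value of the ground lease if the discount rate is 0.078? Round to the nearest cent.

$1859375.00

Growing perpetuity: P = D₁ / (r − g) = $119,000.0000 / (0.078 − 0.014) = $1,859,375.00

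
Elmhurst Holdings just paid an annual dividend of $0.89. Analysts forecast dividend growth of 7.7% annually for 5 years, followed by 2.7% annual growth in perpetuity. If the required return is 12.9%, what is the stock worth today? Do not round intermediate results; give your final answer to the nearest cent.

$10.95

D_1 = 0.95853
D_2 = 1.03234
D_3 = 1.11183
D_4 = 1.19744
D_5 = 1.28964
Terminal value at year 5: TV = D_5×(1+g_2)/(r−g_2) = 1.32446/0.102 = 12.98491
P_0 = D_1/(1+r)^1 + D_2/(1+r)^2 + D_3/(1+r)^3 + D_4/(1+r)^4 + D_5/(1+r)^5 + TV/(1+r)^5
    = 0.84901 + 0.80990 + 0.77260 + 0.73702 + 0.70307 + 7.07895 = 10.95055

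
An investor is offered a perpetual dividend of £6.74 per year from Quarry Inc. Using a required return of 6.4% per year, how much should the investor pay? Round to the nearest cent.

Level perpetuity: PV = C / r = £6.74 / 0.064 = £105.31

£105.31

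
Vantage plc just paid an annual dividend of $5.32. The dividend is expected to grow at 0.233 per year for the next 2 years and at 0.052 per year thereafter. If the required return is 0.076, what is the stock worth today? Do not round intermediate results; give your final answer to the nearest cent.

$319.29

D_1 = 6.55956
D_2 = 8.08794
Terminal value at year 2: TV = D_2×(1+g_2)/(r−g_2) = 8.50851/0.024 = 354.52126
P_0 = D_1/(1+r)^1 + D_2/(1+r)^2 + TV/(1+r)^2
    = 6.09625 + 6.98575 + 306.20885 = 319.29085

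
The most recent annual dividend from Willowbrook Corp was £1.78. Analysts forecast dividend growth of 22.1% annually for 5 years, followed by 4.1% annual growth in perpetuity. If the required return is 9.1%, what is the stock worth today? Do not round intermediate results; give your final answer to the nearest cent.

£77.70

D_1 = 2.17338
D_2 = 2.65370
D_3 = 3.24016
D_4 = 3.95624
D_5 = 4.83057
Terminal value at year 5: TV = D_5×(1+g_2)/(r−g_2) = 5.02862/0.05 = 100.57245
P_0 = D_1/(1+r)^1 + D_2/(1+r)^2 + D_3/(1+r)^3 + D_4/(1+r)^4 + D_5/(1+r)^5 + TV/(1+r)^5
    = 1.99210 + 2.22947 + 2.49513 + 2.79244 + 3.12518 + 65.06618 = 77.70049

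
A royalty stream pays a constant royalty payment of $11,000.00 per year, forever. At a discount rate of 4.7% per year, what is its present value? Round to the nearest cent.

Level perpetuity: PV = C / r = $11,000.00 / 0.047 = $234,042.55

$234042.55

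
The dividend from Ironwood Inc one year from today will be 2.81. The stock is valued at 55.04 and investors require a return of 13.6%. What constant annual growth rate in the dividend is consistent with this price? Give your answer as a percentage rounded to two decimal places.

P = D₁/(r−g) ⇒ g = r − D₁/P = 0.136 − 2.81/55.04 = 0.084946

8.49%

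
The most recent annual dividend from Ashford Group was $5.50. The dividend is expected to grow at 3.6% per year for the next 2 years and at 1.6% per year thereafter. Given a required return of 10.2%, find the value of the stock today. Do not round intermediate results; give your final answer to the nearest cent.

D_1 = 5.69800
D_2 = 5.90313
Terminal value at year 2: TV = D_2×(1+g_2)/(r−g_2) = 5.99758/0.086 = 69.73928
P_0 = D_1/(1+r)^1 + D_2/(1+r)^2 + TV/(1+r)^2
    = 5.17060 + 4.86093 + 57.42675 = 67.45828

$67.46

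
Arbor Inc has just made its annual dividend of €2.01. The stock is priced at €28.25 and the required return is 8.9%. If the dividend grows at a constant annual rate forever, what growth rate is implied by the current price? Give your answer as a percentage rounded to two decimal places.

P = D₀(1+g)/(r−g) ⇒ P(r−g) = D₀(1+g) ⇒ g(P+D₀) = P·r − D₀
g = (P·r − D₀)/(P + D₀) = (€28.25×0.089 − €2.01) / (€28.25 + €2.01) = 0.016664

1.67%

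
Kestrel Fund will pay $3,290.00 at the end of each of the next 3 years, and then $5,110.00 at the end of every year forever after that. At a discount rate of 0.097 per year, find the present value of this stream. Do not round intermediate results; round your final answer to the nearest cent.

PV of 3-year annuity: $3,290.00 × [1 − (1+0.097)^−3] / 0.097 = 8225.14907
Perpetuity value at year 3: $5,110.00 / 0.097 = 52680.41237
PV of perpetuity: 52680.41237 / (1+0.097)^3 = 39905.18083
Total PV = 8225.14907 + 39905.18083 = 48130.32990

$48130.33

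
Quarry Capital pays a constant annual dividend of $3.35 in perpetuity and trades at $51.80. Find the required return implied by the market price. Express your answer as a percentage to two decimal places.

P = C/r ⇒ r = C/P = $3.35/$51.80 = 0.064672

6.47%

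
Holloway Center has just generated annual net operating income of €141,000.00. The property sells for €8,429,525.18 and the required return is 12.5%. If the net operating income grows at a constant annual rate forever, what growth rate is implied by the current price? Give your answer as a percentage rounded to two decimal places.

P = D₀(1+g)/(r−g) ⇒ P(r−g) = D₀(1+g) ⇒ g(P+D₀) = P·r − D₀
g = (P·r − D₀)/(P + D₀) = (€8,429,525.18×0.125 − €141,000.00) / (€8,429,525.18 + €141,000.00) = 0.106492

10.65%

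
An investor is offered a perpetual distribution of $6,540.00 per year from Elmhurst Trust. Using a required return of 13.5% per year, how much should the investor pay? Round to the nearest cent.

$48444.44

Level perpetuity: PV = C / r = $6,540.00 / 0.135 = $48,444.44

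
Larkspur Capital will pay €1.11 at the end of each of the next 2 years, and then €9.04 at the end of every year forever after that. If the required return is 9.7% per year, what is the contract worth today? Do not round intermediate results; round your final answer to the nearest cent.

€79.38

PV of 2-year annuity: €1.11 × [1 − (1+0.097)^−2] / 0.097 = 1.93423
Perpetuity value at year 2: €9.04 / 0.097 = 93.19588
PV of perpetuity: 93.19588 / (1+0.097)^2 = 77.44323
Total PV = 1.93423 + 77.44323 = 79.37746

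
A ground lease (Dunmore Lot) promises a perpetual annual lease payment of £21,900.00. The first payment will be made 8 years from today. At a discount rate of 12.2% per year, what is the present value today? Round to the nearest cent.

£80192.60

Value at end of year 7: C / r = £21,900.00 / 0.122 = £179,508.1967
Discount to today: PV = £179,508.1967 / (1 + 0.122)^7 = £179,508.1967 / 2.238463 = £80,192.60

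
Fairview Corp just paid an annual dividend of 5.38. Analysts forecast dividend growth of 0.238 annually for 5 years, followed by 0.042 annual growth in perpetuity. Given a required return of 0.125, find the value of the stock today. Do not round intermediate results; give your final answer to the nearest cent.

145.17

D_1 = 6.66044
D_2 = 8.24562
D_3 = 10.20808
D_4 = 12.63761
D_5 = 15.64536
Terminal value at year 5: TV = D_5×(1+g_2)/(r−g_2) = 16.30246/0.083 = 196.41521
P_0 = D_1/(1+r)^1 + D_2/(1+r)^2 + D_3/(1+r)^3 + D_4/(1+r)^4 + D_5/(1+r)^5 + TV/(1+r)^5
    = 5.92039 + 6.51506 + 7.16946 + 7.88960 + 8.68206 + 108.99649 = 145.17306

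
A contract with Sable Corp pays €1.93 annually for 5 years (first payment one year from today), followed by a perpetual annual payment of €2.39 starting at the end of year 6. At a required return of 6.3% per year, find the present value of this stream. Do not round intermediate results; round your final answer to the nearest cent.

PV of 5-year annuity: €1.93 × [1 − (1+0.063)^−5] / 0.063 = 8.06394
Perpetuity value at year 5: €2.39 / 0.063 = 37.93651
PV of perpetuity: 37.93651 / (1+0.063)^5 = 27.95059
Total PV = 8.06394 + 27.95059 = 36.01453

€36.01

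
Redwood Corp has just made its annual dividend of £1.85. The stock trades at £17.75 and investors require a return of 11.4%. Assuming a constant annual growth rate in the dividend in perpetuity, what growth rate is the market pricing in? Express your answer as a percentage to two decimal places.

0.89%

P = D₀(1+g)/(r−g) ⇒ P(r−g) = D₀(1+g) ⇒ g(P+D₀) = P·r − D₀
g = (P·r − D₀)/(P + D₀) = (£17.75×0.114 − £1.85) / (£17.75 + £1.85) = 0.008852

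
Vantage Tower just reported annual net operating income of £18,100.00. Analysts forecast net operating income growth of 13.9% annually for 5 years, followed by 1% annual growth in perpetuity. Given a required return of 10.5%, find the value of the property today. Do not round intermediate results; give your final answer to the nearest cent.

D_1 = 20615.90000
D_2 = 23481.51010
D_3 = 26745.44000
D_4 = 30463.05616
D_5 = 34697.42097
Terminal value at year 5: TV = D_5×(1+g_2)/(r−g_2) = 35044.39518/0.095 = 368888.37033
P_0 = D_1/(1+r)^1 + D_2/(1+r)^2 + D_3/(1+r)^3 + D_4/(1+r)^4 + D_5/(1+r)^5 + TV/(1+r)^5
    = 18656.92308 + 19230.98225 + 19822.70478 + 20432.63416 + 21061.33059 + 223915.19893 = 323119.77379

£323119.77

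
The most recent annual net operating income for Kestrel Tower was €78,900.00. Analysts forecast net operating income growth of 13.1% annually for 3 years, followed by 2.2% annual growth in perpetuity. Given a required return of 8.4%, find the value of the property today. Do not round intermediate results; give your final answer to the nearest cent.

€1735014.76

D_1 = 89235.90000
D_2 = 100925.80290
D_3 = 114147.08308
Terminal value at year 3: TV = D_3×(1+g_2)/(r−g_2) = 116658.31891/0.062 = 1881585.78883
P_0 = D_1/(1+r)^1 + D_2/(1+r)^2 + D_3/(1+r)^3 + TV/(1+r)^3
    = 82320.94096 + 85890.20685 + 89614.22873 + 1477189.38332 = 1735014.75986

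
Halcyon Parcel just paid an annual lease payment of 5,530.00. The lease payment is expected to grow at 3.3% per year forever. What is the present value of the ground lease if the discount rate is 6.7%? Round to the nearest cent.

168014.41

D₁ = D₀ × (1 + g) = 5,530.00 × 1.033 = 5,712.4900
Growing perpetuity: P = D₁ / (r − g) = 5,712.4900 / (0.067 − 0.033) = 168,014.41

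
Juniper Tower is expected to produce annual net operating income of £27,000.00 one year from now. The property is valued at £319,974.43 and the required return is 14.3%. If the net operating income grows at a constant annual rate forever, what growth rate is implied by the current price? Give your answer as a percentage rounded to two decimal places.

P = D₁/(r−g) ⇒ g = r − D₁/P = 0.143 − £27,000.00/£319,974.43 = 0.058618

5.86%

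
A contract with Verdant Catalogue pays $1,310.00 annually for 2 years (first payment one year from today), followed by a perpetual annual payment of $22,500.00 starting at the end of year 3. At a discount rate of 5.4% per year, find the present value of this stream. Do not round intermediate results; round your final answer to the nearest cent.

PV of 2-year annuity: $1,310.00 × [1 − (1+0.054)^−2] / 0.054 = 2422.09132
Perpetuity value at year 2: $22,500.00 / 0.054 = 416666.66667
PV of perpetuity: 416666.66667 / (1+0.054)^2 = 375065.86157
Total PV = 2422.09132 + 375065.86157 = 377487.95288

$377487.95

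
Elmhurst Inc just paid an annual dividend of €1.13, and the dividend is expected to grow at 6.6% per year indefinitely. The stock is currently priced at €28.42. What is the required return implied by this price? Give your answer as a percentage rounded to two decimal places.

10.84%

D₁ = €1.13 × 1.066 = €1.2046
P = D₁/(r − g) ⇒ r = D₁/P + g = €1.2046/€28.42 + 0.066 = 0.042385 + 0.066 = 0.108385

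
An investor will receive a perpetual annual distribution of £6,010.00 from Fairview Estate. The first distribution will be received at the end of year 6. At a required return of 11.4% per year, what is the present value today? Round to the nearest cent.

£30728.66

Value at end of year 5: C / r = £6,010.00 / 0.114 = £52,719.2982
Discount to today: PV = £52,719.2982 / (1 + 0.114)^5 = £52,719.2982 / 1.715639 = £30,728.66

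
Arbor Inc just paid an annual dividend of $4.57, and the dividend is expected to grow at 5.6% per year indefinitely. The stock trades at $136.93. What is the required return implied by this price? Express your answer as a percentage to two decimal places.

D₁ = $4.57 × 1.056 = $4.8259
P = D₁/(r − g) ⇒ r = D₁/P + g = $4.8259/$136.93 + 0.056 = 0.035244 + 0.056 = 0.091244

9.12%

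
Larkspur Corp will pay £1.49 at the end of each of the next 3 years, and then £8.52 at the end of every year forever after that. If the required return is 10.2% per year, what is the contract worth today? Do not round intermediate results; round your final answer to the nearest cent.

PV of 3-year annuity: £1.49 × [1 − (1+0.102)^−3] / 0.102 = 3.69240
Perpetuity value at year 3: £8.52 / 0.102 = 83.52941
PV of perpetuity: 83.52941 / (1+0.102)^3 = 62.41581
Total PV = 3.69240 + 62.41581 = 66.10822

£66.11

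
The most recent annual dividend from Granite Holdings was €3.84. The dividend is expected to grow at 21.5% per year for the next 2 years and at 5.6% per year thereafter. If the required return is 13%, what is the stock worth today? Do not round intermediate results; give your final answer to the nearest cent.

D_1 = 4.66560
D_2 = 5.66870
Terminal value at year 2: TV = D_2×(1+g_2)/(r−g_2) = 5.98615/0.074 = 80.89394
P_0 = D_1/(1+r)^1 + D_2/(1+r)^2 + TV/(1+r)^2
    = 4.12885 + 4.43943 + 63.35182 = 71.92010

€71.92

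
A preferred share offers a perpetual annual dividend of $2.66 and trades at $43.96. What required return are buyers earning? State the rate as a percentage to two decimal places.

P = C/r ⇒ r = C/P = $2.66/$43.96 = 0.060510

6.05%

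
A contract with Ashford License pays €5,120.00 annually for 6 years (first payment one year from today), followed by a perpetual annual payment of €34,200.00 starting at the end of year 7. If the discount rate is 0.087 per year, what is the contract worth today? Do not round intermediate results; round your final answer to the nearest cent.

PV of 6-year annuity: €5,120.00 × [1 − (1+0.087)^−6] / 0.087 = 23174.79745
Perpetuity value at year 6: €34,200.00 / 0.087 = 393103.44828
PV of perpetuity: 393103.44828 / (1+0.087)^6 = 238303.04346
Total PV = 23174.79745 + 238303.04346 = 261477.84090

€261477.84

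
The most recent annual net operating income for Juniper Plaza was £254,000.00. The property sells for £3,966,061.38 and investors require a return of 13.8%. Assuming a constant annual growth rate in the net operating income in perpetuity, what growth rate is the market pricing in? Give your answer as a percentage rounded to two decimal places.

P = D₀(1+g)/(r−g) ⇒ P(r−g) = D₀(1+g) ⇒ g(P+D₀) = P·r − D₀
g = (P·r − D₀)/(P + D₀) = (£3,966,061.38×0.138 − £254,000.00) / (£3,966,061.38 + £254,000.00) = 0.069505

6.95%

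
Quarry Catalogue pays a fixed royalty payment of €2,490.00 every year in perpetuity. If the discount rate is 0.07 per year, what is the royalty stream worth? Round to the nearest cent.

Level perpetuity: PV = C / r = €2,490.00 / 0.07 = €35,571.43

€35571.43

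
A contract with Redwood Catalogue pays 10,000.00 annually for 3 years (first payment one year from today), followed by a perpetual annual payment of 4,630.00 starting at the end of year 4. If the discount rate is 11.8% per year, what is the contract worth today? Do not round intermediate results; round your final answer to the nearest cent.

52179.58

PV of 3-year annuity: 10,000.00 × [1 − (1+0.118)^−3] / 0.118 = 24101.10041
Perpetuity value at year 3: 4,630.00 / 0.118 = 39237.28814
PV of perpetuity: 39237.28814 / (1+0.118)^3 = 28078.47865
Total PV = 24101.10041 + 28078.47865 = 52179.57906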